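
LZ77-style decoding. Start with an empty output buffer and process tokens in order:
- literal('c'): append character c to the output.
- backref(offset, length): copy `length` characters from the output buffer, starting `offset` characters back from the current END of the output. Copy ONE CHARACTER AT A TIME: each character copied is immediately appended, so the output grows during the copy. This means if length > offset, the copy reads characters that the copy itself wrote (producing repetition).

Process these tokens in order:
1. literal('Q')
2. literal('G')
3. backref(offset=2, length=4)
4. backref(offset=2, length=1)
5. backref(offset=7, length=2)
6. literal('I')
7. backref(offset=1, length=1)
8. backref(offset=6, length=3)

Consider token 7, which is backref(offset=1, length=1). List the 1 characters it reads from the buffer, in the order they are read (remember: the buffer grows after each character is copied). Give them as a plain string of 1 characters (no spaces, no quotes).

Answer: I

Derivation:
Token 1: literal('Q'). Output: "Q"
Token 2: literal('G'). Output: "QG"
Token 3: backref(off=2, len=4) (overlapping!). Copied 'QGQG' from pos 0. Output: "QGQGQG"
Token 4: backref(off=2, len=1). Copied 'Q' from pos 4. Output: "QGQGQGQ"
Token 5: backref(off=7, len=2). Copied 'QG' from pos 0. Output: "QGQGQGQQG"
Token 6: literal('I'). Output: "QGQGQGQQGI"
Token 7: backref(off=1, len=1). Buffer before: "QGQGQGQQGI" (len 10)
  byte 1: read out[9]='I', append. Buffer now: "QGQGQGQQGII"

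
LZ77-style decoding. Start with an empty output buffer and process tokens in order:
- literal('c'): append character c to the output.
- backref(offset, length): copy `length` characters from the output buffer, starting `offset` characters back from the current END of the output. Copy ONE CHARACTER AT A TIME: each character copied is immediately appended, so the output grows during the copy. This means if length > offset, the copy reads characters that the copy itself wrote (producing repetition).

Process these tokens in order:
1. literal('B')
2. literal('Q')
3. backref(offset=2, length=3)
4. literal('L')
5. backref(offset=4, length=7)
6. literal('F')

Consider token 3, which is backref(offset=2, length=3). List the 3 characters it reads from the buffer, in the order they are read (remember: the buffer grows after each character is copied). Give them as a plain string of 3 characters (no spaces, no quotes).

Answer: BQB

Derivation:
Token 1: literal('B'). Output: "B"
Token 2: literal('Q'). Output: "BQ"
Token 3: backref(off=2, len=3). Buffer before: "BQ" (len 2)
  byte 1: read out[0]='B', append. Buffer now: "BQB"
  byte 2: read out[1]='Q', append. Buffer now: "BQBQ"
  byte 3: read out[2]='B', append. Buffer now: "BQBQB"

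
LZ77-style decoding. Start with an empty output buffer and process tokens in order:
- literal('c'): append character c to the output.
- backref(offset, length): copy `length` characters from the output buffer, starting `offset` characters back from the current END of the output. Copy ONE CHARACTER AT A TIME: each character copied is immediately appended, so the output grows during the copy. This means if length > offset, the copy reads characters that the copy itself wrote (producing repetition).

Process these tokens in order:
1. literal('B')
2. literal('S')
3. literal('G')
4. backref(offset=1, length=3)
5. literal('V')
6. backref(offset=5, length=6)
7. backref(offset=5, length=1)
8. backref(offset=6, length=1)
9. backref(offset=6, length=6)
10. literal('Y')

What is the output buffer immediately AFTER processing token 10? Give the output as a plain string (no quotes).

Token 1: literal('B'). Output: "B"
Token 2: literal('S'). Output: "BS"
Token 3: literal('G'). Output: "BSG"
Token 4: backref(off=1, len=3) (overlapping!). Copied 'GGG' from pos 2. Output: "BSGGGG"
Token 5: literal('V'). Output: "BSGGGGV"
Token 6: backref(off=5, len=6) (overlapping!). Copied 'GGGGVG' from pos 2. Output: "BSGGGGVGGGGVG"
Token 7: backref(off=5, len=1). Copied 'G' from pos 8. Output: "BSGGGGVGGGGVGG"
Token 8: backref(off=6, len=1). Copied 'G' from pos 8. Output: "BSGGGGVGGGGVGGG"
Token 9: backref(off=6, len=6). Copied 'GGVGGG' from pos 9. Output: "BSGGGGVGGGGVGGGGGVGGG"
Token 10: literal('Y'). Output: "BSGGGGVGGGGVGGGGGVGGGY"

Answer: BSGGGGVGGGGVGGGGGVGGGY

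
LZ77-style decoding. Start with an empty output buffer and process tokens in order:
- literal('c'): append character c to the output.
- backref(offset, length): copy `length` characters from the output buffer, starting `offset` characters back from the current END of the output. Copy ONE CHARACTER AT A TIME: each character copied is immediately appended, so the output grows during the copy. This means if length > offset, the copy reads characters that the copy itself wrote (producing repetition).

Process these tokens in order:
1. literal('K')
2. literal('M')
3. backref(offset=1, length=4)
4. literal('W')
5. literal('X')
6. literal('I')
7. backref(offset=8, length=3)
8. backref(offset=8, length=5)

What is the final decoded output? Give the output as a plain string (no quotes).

Token 1: literal('K'). Output: "K"
Token 2: literal('M'). Output: "KM"
Token 3: backref(off=1, len=4) (overlapping!). Copied 'MMMM' from pos 1. Output: "KMMMMM"
Token 4: literal('W'). Output: "KMMMMMW"
Token 5: literal('X'). Output: "KMMMMMWX"
Token 6: literal('I'). Output: "KMMMMMWXI"
Token 7: backref(off=8, len=3). Copied 'MMM' from pos 1. Output: "KMMMMMWXIMMM"
Token 8: backref(off=8, len=5). Copied 'MMWXI' from pos 4. Output: "KMMMMMWXIMMMMMWXI"

Answer: KMMMMMWXIMMMMMWXI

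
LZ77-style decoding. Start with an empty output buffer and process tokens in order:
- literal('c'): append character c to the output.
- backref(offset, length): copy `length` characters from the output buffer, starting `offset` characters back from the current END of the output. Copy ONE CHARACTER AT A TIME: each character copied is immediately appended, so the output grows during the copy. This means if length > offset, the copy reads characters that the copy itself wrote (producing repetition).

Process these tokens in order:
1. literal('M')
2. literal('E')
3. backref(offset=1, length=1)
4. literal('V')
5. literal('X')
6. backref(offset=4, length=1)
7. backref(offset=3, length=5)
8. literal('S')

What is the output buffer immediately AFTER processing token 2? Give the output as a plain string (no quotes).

Answer: ME

Derivation:
Token 1: literal('M'). Output: "M"
Token 2: literal('E'). Output: "ME"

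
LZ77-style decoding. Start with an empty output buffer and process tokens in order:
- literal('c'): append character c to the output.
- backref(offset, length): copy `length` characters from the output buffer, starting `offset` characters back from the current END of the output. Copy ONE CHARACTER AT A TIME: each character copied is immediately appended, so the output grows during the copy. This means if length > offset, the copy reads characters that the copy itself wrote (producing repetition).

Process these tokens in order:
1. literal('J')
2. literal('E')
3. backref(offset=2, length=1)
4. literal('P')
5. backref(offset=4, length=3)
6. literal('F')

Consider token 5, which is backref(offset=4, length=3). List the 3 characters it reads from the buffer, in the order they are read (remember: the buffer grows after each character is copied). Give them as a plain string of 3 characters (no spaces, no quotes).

Answer: JEJ

Derivation:
Token 1: literal('J'). Output: "J"
Token 2: literal('E'). Output: "JE"
Token 3: backref(off=2, len=1). Copied 'J' from pos 0. Output: "JEJ"
Token 4: literal('P'). Output: "JEJP"
Token 5: backref(off=4, len=3). Buffer before: "JEJP" (len 4)
  byte 1: read out[0]='J', append. Buffer now: "JEJPJ"
  byte 2: read out[1]='E', append. Buffer now: "JEJPJE"
  byte 3: read out[2]='J', append. Buffer now: "JEJPJEJ"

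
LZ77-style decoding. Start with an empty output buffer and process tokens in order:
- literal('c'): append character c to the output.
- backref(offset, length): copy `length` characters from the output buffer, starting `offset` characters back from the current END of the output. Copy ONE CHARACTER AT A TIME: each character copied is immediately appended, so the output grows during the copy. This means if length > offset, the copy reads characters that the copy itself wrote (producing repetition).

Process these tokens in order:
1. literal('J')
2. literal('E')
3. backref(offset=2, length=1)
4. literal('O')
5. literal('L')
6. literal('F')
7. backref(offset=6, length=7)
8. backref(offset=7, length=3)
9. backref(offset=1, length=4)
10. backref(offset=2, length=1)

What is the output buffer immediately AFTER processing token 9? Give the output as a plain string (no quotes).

Answer: JEJOLFJEJOLFJJEJJJJJ

Derivation:
Token 1: literal('J'). Output: "J"
Token 2: literal('E'). Output: "JE"
Token 3: backref(off=2, len=1). Copied 'J' from pos 0. Output: "JEJ"
Token 4: literal('O'). Output: "JEJO"
Token 5: literal('L'). Output: "JEJOL"
Token 6: literal('F'). Output: "JEJOLF"
Token 7: backref(off=6, len=7) (overlapping!). Copied 'JEJOLFJ' from pos 0. Output: "JEJOLFJEJOLFJ"
Token 8: backref(off=7, len=3). Copied 'JEJ' from pos 6. Output: "JEJOLFJEJOLFJJEJ"
Token 9: backref(off=1, len=4) (overlapping!). Copied 'JJJJ' from pos 15. Output: "JEJOLFJEJOLFJJEJJJJJ"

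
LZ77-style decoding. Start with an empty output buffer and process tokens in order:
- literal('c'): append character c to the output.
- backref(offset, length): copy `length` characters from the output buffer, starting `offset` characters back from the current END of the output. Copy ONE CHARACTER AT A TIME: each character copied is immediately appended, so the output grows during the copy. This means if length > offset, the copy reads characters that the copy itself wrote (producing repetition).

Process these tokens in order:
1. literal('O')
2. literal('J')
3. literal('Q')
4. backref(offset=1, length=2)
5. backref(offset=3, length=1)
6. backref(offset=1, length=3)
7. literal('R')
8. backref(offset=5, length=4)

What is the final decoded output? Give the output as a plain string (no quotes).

Token 1: literal('O'). Output: "O"
Token 2: literal('J'). Output: "OJ"
Token 3: literal('Q'). Output: "OJQ"
Token 4: backref(off=1, len=2) (overlapping!). Copied 'QQ' from pos 2. Output: "OJQQQ"
Token 5: backref(off=3, len=1). Copied 'Q' from pos 2. Output: "OJQQQQ"
Token 6: backref(off=1, len=3) (overlapping!). Copied 'QQQ' from pos 5. Output: "OJQQQQQQQ"
Token 7: literal('R'). Output: "OJQQQQQQQR"
Token 8: backref(off=5, len=4). Copied 'QQQQ' from pos 5. Output: "OJQQQQQQQRQQQQ"

Answer: OJQQQQQQQRQQQQ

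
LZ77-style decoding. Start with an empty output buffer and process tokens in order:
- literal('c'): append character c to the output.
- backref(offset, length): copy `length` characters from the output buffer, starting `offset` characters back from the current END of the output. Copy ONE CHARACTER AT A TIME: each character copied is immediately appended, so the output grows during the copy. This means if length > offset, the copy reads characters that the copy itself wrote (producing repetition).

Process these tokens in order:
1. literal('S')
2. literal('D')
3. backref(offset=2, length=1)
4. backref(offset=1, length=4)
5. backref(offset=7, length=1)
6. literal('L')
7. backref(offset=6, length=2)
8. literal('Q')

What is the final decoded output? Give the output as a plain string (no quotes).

Token 1: literal('S'). Output: "S"
Token 2: literal('D'). Output: "SD"
Token 3: backref(off=2, len=1). Copied 'S' from pos 0. Output: "SDS"
Token 4: backref(off=1, len=4) (overlapping!). Copied 'SSSS' from pos 2. Output: "SDSSSSS"
Token 5: backref(off=7, len=1). Copied 'S' from pos 0. Output: "SDSSSSSS"
Token 6: literal('L'). Output: "SDSSSSSSL"
Token 7: backref(off=6, len=2). Copied 'SS' from pos 3. Output: "SDSSSSSSLSS"
Token 8: literal('Q'). Output: "SDSSSSSSLSSQ"

Answer: SDSSSSSSLSSQ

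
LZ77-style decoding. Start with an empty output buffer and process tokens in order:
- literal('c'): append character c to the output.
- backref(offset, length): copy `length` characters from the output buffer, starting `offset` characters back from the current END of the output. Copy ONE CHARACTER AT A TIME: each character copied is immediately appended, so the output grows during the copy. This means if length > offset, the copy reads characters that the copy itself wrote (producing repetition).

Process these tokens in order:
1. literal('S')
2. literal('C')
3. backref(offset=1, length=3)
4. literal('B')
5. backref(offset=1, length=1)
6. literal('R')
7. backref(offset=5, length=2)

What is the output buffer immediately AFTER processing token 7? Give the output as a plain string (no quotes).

Answer: SCCCCBBRCC

Derivation:
Token 1: literal('S'). Output: "S"
Token 2: literal('C'). Output: "SC"
Token 3: backref(off=1, len=3) (overlapping!). Copied 'CCC' from pos 1. Output: "SCCCC"
Token 4: literal('B'). Output: "SCCCCB"
Token 5: backref(off=1, len=1). Copied 'B' from pos 5. Output: "SCCCCBB"
Token 6: literal('R'). Output: "SCCCCBBR"
Token 7: backref(off=5, len=2). Copied 'CC' from pos 3. Output: "SCCCCBBRCC"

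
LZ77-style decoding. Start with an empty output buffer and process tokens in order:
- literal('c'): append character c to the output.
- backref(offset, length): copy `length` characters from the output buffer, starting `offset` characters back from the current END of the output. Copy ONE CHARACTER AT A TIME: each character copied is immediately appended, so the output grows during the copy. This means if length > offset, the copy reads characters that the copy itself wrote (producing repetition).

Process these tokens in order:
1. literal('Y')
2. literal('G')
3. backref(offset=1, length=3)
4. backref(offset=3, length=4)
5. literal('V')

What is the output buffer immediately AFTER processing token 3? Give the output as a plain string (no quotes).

Token 1: literal('Y'). Output: "Y"
Token 2: literal('G'). Output: "YG"
Token 3: backref(off=1, len=3) (overlapping!). Copied 'GGG' from pos 1. Output: "YGGGG"

Answer: YGGGG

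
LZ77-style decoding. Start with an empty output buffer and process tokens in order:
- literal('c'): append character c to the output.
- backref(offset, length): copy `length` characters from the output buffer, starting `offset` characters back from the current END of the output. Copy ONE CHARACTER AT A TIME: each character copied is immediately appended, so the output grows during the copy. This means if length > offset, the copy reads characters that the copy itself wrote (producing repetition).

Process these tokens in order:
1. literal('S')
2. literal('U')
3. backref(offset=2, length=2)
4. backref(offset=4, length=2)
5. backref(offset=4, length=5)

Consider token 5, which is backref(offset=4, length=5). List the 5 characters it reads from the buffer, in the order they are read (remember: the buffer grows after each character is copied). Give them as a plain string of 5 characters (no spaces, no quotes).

Answer: SUSUS

Derivation:
Token 1: literal('S'). Output: "S"
Token 2: literal('U'). Output: "SU"
Token 3: backref(off=2, len=2). Copied 'SU' from pos 0. Output: "SUSU"
Token 4: backref(off=4, len=2). Copied 'SU' from pos 0. Output: "SUSUSU"
Token 5: backref(off=4, len=5). Buffer before: "SUSUSU" (len 6)
  byte 1: read out[2]='S', append. Buffer now: "SUSUSUS"
  byte 2: read out[3]='U', append. Buffer now: "SUSUSUSU"
  byte 3: read out[4]='S', append. Buffer now: "SUSUSUSUS"
  byte 4: read out[5]='U', append. Buffer now: "SUSUSUSUSU"
  byte 5: read out[6]='S', append. Buffer now: "SUSUSUSUSUS"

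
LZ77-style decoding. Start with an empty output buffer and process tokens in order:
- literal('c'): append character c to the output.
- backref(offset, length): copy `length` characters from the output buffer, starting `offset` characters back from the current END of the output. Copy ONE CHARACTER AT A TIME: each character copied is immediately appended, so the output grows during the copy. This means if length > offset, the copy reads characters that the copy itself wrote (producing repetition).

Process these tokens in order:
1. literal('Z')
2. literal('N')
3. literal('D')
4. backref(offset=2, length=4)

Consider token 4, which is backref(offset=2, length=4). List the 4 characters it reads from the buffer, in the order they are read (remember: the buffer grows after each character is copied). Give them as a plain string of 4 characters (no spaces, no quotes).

Token 1: literal('Z'). Output: "Z"
Token 2: literal('N'). Output: "ZN"
Token 3: literal('D'). Output: "ZND"
Token 4: backref(off=2, len=4). Buffer before: "ZND" (len 3)
  byte 1: read out[1]='N', append. Buffer now: "ZNDN"
  byte 2: read out[2]='D', append. Buffer now: "ZNDND"
  byte 3: read out[3]='N', append. Buffer now: "ZNDNDN"
  byte 4: read out[4]='D', append. Buffer now: "ZNDNDND"

Answer: NDND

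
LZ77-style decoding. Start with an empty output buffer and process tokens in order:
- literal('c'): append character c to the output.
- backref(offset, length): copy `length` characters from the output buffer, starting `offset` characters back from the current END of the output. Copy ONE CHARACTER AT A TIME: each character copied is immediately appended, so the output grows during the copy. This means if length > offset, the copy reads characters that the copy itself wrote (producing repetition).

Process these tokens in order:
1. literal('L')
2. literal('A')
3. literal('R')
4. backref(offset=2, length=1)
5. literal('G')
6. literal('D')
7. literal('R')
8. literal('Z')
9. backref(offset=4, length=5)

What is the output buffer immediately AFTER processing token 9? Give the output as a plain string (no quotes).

Token 1: literal('L'). Output: "L"
Token 2: literal('A'). Output: "LA"
Token 3: literal('R'). Output: "LAR"
Token 4: backref(off=2, len=1). Copied 'A' from pos 1. Output: "LARA"
Token 5: literal('G'). Output: "LARAG"
Token 6: literal('D'). Output: "LARAGD"
Token 7: literal('R'). Output: "LARAGDR"
Token 8: literal('Z'). Output: "LARAGDRZ"
Token 9: backref(off=4, len=5) (overlapping!). Copied 'GDRZG' from pos 4. Output: "LARAGDRZGDRZG"

Answer: LARAGDRZGDRZG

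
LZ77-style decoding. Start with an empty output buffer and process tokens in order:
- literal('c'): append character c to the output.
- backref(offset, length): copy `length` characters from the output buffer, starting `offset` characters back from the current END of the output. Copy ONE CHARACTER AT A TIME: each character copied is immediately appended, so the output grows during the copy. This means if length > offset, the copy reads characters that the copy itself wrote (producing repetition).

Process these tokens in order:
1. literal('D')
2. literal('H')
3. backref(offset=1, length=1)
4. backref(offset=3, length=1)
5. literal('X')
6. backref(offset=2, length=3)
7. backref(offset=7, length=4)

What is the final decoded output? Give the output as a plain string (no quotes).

Token 1: literal('D'). Output: "D"
Token 2: literal('H'). Output: "DH"
Token 3: backref(off=1, len=1). Copied 'H' from pos 1. Output: "DHH"
Token 4: backref(off=3, len=1). Copied 'D' from pos 0. Output: "DHHD"
Token 5: literal('X'). Output: "DHHDX"
Token 6: backref(off=2, len=3) (overlapping!). Copied 'DXD' from pos 3. Output: "DHHDXDXD"
Token 7: backref(off=7, len=4). Copied 'HHDX' from pos 1. Output: "DHHDXDXDHHDX"

Answer: DHHDXDXDHHDX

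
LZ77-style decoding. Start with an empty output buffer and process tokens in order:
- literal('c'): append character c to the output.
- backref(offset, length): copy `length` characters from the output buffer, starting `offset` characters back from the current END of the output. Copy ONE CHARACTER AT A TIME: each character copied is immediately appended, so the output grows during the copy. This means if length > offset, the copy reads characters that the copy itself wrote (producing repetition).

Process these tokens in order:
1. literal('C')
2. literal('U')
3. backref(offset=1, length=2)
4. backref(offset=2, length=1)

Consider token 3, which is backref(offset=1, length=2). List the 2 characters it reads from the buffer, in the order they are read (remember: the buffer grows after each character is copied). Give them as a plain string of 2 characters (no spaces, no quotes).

Answer: UU

Derivation:
Token 1: literal('C'). Output: "C"
Token 2: literal('U'). Output: "CU"
Token 3: backref(off=1, len=2). Buffer before: "CU" (len 2)
  byte 1: read out[1]='U', append. Buffer now: "CUU"
  byte 2: read out[2]='U', append. Buffer now: "CUUU"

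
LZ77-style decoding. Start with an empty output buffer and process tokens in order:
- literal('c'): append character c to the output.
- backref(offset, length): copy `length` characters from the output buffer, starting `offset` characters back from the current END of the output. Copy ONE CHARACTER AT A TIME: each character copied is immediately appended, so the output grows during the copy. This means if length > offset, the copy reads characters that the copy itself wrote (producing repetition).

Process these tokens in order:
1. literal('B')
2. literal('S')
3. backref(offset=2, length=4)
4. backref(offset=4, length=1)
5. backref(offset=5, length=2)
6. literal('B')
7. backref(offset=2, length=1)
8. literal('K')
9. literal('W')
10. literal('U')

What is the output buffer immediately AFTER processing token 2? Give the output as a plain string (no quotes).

Token 1: literal('B'). Output: "B"
Token 2: literal('S'). Output: "BS"

Answer: BS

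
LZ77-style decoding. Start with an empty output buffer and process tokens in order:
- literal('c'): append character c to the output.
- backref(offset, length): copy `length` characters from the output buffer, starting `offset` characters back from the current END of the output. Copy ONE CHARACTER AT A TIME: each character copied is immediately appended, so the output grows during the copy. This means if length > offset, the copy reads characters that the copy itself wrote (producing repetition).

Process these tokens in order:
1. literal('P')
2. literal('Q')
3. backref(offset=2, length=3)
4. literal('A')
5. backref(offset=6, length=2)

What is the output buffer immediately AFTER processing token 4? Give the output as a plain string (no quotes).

Answer: PQPQPA

Derivation:
Token 1: literal('P'). Output: "P"
Token 2: literal('Q'). Output: "PQ"
Token 3: backref(off=2, len=3) (overlapping!). Copied 'PQP' from pos 0. Output: "PQPQP"
Token 4: literal('A'). Output: "PQPQPA"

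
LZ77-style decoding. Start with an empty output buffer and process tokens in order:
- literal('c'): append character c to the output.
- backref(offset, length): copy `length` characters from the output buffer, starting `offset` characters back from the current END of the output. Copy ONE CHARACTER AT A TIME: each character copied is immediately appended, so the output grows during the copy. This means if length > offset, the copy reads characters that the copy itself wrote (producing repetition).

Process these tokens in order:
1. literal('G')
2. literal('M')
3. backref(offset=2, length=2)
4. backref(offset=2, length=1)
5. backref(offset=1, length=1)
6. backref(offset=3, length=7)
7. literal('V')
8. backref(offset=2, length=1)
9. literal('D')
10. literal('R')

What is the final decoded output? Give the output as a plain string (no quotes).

Answer: GMGMGGMGGMGGMVMDR

Derivation:
Token 1: literal('G'). Output: "G"
Token 2: literal('M'). Output: "GM"
Token 3: backref(off=2, len=2). Copied 'GM' from pos 0. Output: "GMGM"
Token 4: backref(off=2, len=1). Copied 'G' from pos 2. Output: "GMGMG"
Token 5: backref(off=1, len=1). Copied 'G' from pos 4. Output: "GMGMGG"
Token 6: backref(off=3, len=7) (overlapping!). Copied 'MGGMGGM' from pos 3. Output: "GMGMGGMGGMGGM"
Token 7: literal('V'). Output: "GMGMGGMGGMGGMV"
Token 8: backref(off=2, len=1). Copied 'M' from pos 12. Output: "GMGMGGMGGMGGMVM"
Token 9: literal('D'). Output: "GMGMGGMGGMGGMVMD"
Token 10: literal('R'). Output: "GMGMGGMGGMGGMVMDR"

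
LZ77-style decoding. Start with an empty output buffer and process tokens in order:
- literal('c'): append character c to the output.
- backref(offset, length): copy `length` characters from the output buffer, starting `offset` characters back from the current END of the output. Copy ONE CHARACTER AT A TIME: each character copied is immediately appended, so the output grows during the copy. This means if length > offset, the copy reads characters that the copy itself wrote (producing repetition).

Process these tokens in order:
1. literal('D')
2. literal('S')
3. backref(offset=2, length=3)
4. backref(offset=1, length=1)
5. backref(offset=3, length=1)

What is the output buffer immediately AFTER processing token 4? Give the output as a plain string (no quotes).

Token 1: literal('D'). Output: "D"
Token 2: literal('S'). Output: "DS"
Token 3: backref(off=2, len=3) (overlapping!). Copied 'DSD' from pos 0. Output: "DSDSD"
Token 4: backref(off=1, len=1). Copied 'D' from pos 4. Output: "DSDSDD"

Answer: DSDSDD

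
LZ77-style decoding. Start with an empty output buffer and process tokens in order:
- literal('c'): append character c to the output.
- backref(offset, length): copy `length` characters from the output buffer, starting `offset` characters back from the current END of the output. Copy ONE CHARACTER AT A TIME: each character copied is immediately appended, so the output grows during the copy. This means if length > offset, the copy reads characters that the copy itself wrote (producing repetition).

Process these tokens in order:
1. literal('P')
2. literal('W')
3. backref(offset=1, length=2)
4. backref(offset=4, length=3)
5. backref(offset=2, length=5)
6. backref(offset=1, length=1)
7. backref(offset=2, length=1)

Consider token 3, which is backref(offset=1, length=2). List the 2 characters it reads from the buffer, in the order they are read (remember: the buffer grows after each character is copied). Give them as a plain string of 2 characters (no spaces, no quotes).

Answer: WW

Derivation:
Token 1: literal('P'). Output: "P"
Token 2: literal('W'). Output: "PW"
Token 3: backref(off=1, len=2). Buffer before: "PW" (len 2)
  byte 1: read out[1]='W', append. Buffer now: "PWW"
  byte 2: read out[2]='W', append. Buffer now: "PWWW"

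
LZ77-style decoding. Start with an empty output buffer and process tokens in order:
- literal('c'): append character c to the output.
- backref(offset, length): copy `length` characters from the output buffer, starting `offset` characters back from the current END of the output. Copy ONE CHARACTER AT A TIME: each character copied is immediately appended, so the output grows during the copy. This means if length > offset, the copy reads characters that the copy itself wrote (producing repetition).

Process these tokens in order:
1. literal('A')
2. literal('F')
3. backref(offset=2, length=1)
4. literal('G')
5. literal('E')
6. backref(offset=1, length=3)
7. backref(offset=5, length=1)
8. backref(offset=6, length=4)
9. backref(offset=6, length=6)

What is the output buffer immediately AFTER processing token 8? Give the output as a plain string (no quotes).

Answer: AFAGEEEEGGEEE

Derivation:
Token 1: literal('A'). Output: "A"
Token 2: literal('F'). Output: "AF"
Token 3: backref(off=2, len=1). Copied 'A' from pos 0. Output: "AFA"
Token 4: literal('G'). Output: "AFAG"
Token 5: literal('E'). Output: "AFAGE"
Token 6: backref(off=1, len=3) (overlapping!). Copied 'EEE' from pos 4. Output: "AFAGEEEE"
Token 7: backref(off=5, len=1). Copied 'G' from pos 3. Output: "AFAGEEEEG"
Token 8: backref(off=6, len=4). Copied 'GEEE' from pos 3. Output: "AFAGEEEEGGEEE"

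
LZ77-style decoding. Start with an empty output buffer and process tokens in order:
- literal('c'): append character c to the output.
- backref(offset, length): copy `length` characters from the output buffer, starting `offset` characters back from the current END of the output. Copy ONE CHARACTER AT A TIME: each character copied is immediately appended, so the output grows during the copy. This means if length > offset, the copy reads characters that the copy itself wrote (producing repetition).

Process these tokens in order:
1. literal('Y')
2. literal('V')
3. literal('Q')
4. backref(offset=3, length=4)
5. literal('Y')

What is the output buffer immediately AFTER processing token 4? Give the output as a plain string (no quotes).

Token 1: literal('Y'). Output: "Y"
Token 2: literal('V'). Output: "YV"
Token 3: literal('Q'). Output: "YVQ"
Token 4: backref(off=3, len=4) (overlapping!). Copied 'YVQY' from pos 0. Output: "YVQYVQY"

Answer: YVQYVQY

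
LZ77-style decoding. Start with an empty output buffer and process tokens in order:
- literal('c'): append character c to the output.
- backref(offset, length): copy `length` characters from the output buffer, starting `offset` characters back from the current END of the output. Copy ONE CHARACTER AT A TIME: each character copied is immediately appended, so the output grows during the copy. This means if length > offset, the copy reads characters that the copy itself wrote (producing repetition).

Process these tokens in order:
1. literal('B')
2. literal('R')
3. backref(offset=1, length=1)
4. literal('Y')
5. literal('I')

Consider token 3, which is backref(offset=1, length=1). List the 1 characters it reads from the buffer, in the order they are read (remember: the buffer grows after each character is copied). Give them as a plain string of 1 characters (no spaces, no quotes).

Token 1: literal('B'). Output: "B"
Token 2: literal('R'). Output: "BR"
Token 3: backref(off=1, len=1). Buffer before: "BR" (len 2)
  byte 1: read out[1]='R', append. Buffer now: "BRR"

Answer: R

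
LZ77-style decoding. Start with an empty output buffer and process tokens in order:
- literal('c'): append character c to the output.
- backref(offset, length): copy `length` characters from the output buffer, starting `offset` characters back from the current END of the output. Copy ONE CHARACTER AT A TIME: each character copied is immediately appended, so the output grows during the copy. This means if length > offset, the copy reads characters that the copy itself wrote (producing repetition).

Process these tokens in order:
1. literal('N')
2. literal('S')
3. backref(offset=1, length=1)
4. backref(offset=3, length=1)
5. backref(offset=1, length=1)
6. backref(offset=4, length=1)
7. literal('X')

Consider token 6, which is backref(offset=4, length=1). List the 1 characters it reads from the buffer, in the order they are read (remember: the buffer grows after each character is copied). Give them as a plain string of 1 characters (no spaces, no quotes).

Answer: S

Derivation:
Token 1: literal('N'). Output: "N"
Token 2: literal('S'). Output: "NS"
Token 3: backref(off=1, len=1). Copied 'S' from pos 1. Output: "NSS"
Token 4: backref(off=3, len=1). Copied 'N' from pos 0. Output: "NSSN"
Token 5: backref(off=1, len=1). Copied 'N' from pos 3. Output: "NSSNN"
Token 6: backref(off=4, len=1). Buffer before: "NSSNN" (len 5)
  byte 1: read out[1]='S', append. Buffer now: "NSSNNS"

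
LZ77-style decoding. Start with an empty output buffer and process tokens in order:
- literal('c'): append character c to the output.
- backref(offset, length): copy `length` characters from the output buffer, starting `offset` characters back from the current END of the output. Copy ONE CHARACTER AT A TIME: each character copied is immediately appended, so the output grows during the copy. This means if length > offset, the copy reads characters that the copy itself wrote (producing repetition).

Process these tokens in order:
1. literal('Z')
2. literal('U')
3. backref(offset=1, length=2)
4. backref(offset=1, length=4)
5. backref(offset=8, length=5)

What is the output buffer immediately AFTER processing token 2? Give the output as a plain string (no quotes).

Token 1: literal('Z'). Output: "Z"
Token 2: literal('U'). Output: "ZU"

Answer: ZU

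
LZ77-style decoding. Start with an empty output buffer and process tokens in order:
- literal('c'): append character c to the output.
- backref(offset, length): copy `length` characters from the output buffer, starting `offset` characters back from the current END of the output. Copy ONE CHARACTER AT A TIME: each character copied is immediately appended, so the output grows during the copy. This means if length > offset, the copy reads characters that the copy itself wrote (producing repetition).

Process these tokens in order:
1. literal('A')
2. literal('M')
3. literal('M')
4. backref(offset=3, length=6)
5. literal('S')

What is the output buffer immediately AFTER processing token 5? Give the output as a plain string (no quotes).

Answer: AMMAMMAMMS

Derivation:
Token 1: literal('A'). Output: "A"
Token 2: literal('M'). Output: "AM"
Token 3: literal('M'). Output: "AMM"
Token 4: backref(off=3, len=6) (overlapping!). Copied 'AMMAMM' from pos 0. Output: "AMMAMMAMM"
Token 5: literal('S'). Output: "AMMAMMAMMS"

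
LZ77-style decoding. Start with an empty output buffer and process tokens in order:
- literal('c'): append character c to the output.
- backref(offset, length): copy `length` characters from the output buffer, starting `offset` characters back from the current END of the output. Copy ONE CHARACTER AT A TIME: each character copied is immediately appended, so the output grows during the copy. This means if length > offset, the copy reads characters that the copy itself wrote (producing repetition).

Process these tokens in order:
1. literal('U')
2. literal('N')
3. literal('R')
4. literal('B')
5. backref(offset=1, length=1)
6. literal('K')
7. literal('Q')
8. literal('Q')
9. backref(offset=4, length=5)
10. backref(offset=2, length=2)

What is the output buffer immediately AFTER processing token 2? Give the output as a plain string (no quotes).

Answer: UN

Derivation:
Token 1: literal('U'). Output: "U"
Token 2: literal('N'). Output: "UN"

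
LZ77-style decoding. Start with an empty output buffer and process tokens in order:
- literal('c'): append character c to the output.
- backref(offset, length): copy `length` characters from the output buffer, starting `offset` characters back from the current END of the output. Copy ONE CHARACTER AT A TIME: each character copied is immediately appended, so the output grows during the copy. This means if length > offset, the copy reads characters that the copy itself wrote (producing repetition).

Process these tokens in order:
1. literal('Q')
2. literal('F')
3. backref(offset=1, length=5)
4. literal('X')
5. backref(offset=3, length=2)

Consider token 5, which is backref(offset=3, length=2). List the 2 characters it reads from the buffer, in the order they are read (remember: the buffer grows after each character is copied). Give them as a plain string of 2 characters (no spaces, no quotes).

Token 1: literal('Q'). Output: "Q"
Token 2: literal('F'). Output: "QF"
Token 3: backref(off=1, len=5) (overlapping!). Copied 'FFFFF' from pos 1. Output: "QFFFFFF"
Token 4: literal('X'). Output: "QFFFFFFX"
Token 5: backref(off=3, len=2). Buffer before: "QFFFFFFX" (len 8)
  byte 1: read out[5]='F', append. Buffer now: "QFFFFFFXF"
  byte 2: read out[6]='F', append. Buffer now: "QFFFFFFXFF"

Answer: FF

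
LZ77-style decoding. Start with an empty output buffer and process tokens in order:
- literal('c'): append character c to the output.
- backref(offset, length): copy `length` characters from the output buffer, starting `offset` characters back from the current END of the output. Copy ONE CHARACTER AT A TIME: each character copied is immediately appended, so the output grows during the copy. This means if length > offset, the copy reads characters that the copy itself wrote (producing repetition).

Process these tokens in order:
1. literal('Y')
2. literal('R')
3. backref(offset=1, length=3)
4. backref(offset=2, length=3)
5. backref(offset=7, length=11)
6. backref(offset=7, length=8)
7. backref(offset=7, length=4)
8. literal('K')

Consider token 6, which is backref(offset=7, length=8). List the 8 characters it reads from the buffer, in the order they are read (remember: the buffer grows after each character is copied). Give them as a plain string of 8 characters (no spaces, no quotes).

Token 1: literal('Y'). Output: "Y"
Token 2: literal('R'). Output: "YR"
Token 3: backref(off=1, len=3) (overlapping!). Copied 'RRR' from pos 1. Output: "YRRRR"
Token 4: backref(off=2, len=3) (overlapping!). Copied 'RRR' from pos 3. Output: "YRRRRRRR"
Token 5: backref(off=7, len=11) (overlapping!). Copied 'RRRRRRRRRRR' from pos 1. Output: "YRRRRRRRRRRRRRRRRRR"
Token 6: backref(off=7, len=8). Buffer before: "YRRRRRRRRRRRRRRRRRR" (len 19)
  byte 1: read out[12]='R', append. Buffer now: "YRRRRRRRRRRRRRRRRRRR"
  byte 2: read out[13]='R', append. Buffer now: "YRRRRRRRRRRRRRRRRRRRR"
  byte 3: read out[14]='R', append. Buffer now: "YRRRRRRRRRRRRRRRRRRRRR"
  byte 4: read out[15]='R', append. Buffer now: "YRRRRRRRRRRRRRRRRRRRRRR"
  byte 5: read out[16]='R', append. Buffer now: "YRRRRRRRRRRRRRRRRRRRRRRR"
  byte 6: read out[17]='R', append. Buffer now: "YRRRRRRRRRRRRRRRRRRRRRRRR"
  byte 7: read out[18]='R', append. Buffer now: "YRRRRRRRRRRRRRRRRRRRRRRRRR"
  byte 8: read out[19]='R', append. Buffer now: "YRRRRRRRRRRRRRRRRRRRRRRRRRR"

Answer: RRRRRRRR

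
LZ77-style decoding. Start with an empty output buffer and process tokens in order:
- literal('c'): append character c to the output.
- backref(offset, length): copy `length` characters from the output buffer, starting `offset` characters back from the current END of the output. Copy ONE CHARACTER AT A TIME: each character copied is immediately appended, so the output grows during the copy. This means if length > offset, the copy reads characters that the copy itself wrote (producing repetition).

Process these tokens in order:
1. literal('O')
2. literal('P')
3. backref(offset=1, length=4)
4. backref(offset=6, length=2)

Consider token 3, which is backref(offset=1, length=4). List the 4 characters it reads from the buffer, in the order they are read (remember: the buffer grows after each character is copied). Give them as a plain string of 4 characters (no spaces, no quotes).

Token 1: literal('O'). Output: "O"
Token 2: literal('P'). Output: "OP"
Token 3: backref(off=1, len=4). Buffer before: "OP" (len 2)
  byte 1: read out[1]='P', append. Buffer now: "OPP"
  byte 2: read out[2]='P', append. Buffer now: "OPPP"
  byte 3: read out[3]='P', append. Buffer now: "OPPPP"
  byte 4: read out[4]='P', append. Buffer now: "OPPPPP"

Answer: PPPP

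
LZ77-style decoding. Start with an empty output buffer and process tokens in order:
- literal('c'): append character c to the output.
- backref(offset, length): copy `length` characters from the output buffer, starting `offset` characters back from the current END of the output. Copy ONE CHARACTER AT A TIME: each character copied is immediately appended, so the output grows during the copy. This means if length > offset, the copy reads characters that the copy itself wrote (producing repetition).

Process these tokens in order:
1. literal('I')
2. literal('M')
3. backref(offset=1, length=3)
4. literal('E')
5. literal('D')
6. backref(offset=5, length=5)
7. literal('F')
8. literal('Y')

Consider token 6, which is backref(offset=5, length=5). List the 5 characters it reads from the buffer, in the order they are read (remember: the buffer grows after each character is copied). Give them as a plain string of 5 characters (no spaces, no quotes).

Token 1: literal('I'). Output: "I"
Token 2: literal('M'). Output: "IM"
Token 3: backref(off=1, len=3) (overlapping!). Copied 'MMM' from pos 1. Output: "IMMMM"
Token 4: literal('E'). Output: "IMMMME"
Token 5: literal('D'). Output: "IMMMMED"
Token 6: backref(off=5, len=5). Buffer before: "IMMMMED" (len 7)
  byte 1: read out[2]='M', append. Buffer now: "IMMMMEDM"
  byte 2: read out[3]='M', append. Buffer now: "IMMMMEDMM"
  byte 3: read out[4]='M', append. Buffer now: "IMMMMEDMMM"
  byte 4: read out[5]='E', append. Buffer now: "IMMMMEDMMME"
  byte 5: read out[6]='D', append. Buffer now: "IMMMMEDMMMED"

Answer: MMMED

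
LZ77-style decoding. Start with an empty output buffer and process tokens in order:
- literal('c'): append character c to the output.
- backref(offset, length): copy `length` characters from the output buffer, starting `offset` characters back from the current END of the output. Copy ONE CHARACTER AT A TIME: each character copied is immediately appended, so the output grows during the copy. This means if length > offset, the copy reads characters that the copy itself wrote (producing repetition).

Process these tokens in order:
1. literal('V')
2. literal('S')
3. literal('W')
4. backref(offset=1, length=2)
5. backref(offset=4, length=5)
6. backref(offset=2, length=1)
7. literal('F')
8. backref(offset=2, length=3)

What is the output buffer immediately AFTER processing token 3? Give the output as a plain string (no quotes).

Token 1: literal('V'). Output: "V"
Token 2: literal('S'). Output: "VS"
Token 3: literal('W'). Output: "VSW"

Answer: VSW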